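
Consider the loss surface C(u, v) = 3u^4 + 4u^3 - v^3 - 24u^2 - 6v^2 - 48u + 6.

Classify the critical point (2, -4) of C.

The mixed partial ∂²C/∂u∂v is 0, so the Hessian at any point is diag(C_uu, C_vv) = diag(12(3u^2 + 2u - 4), -6(v + 2)).
At (2, -4): H = diag(144, 12).
Both eigenvalues are positive, so H is positive definite: a local minimum.

local minimum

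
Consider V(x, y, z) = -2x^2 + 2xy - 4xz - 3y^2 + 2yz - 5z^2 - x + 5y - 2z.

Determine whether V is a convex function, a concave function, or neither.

V is quadratic, so its Hessian is the constant matrix H = [[-4, 2, -4], [2, -6, 2], [-4, 2, -10]].
Leading principal minors: -4, 20, -120.
Signs alternate −, +, − ⇒ H ≺ 0 ⇒ concave.

concave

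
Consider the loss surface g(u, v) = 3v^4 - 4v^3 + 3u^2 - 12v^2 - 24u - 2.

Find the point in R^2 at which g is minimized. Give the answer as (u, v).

g(u,v) separates as P(u) + Q(v) − 2, so its minimum is min P + min Q − 2.
P'(u) = 6u - 24 vanishes at u ∈ {4}; Q'(v) = 12v(v - 2)(v + 1) vanishes at v ∈ {-1, 0, 2}.
Local minima of P (where P''>0): P(4)=-48. Local minima of Q: Q(-1)=-5, Q(2)=-32.
So the global minimum of g is P(4) + Q(2) − 2 = -48 − 32 − 2 = -82, attained at (4, 2).

(4, 2)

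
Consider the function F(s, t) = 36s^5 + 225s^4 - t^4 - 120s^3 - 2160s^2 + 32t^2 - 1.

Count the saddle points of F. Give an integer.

6

F separates as a function of s plus a function of t, so ∇F=0 decouples.
∂F/∂s = 180s(s - 2)(s + 3)(s + 4) = 0 at s ∈ {-4, -3, 0, 2}; ∂F/∂t = -4t(t - 4)(t + 4) = 0 at t ∈ {-4, 0, 4}.
The Hessian is diagonal: diag(F_ss, F_tt). Second derivatives: F_ss(-4)=-4320, F_ss(-3)=2700, F_ss(0)=-4320, F_ss(2)=10800; F_tt(-4)=-128, F_tt(0)=64, F_tt(4)=-128.
Saddle points occur where the two diagonal entries have opposite signs: (-4, 0), (-3, -4), (-3, 4), (0, 0), (2, -4), (2, 4). Count: 6.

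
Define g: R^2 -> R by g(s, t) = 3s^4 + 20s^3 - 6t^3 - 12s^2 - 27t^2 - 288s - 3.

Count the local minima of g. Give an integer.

g separates as a function of s plus a function of t, so ∇g=0 decouples.
∂g/∂s = 12(s - 2)(s + 3)(s + 4) = 0 at s ∈ {-4, -3, 2}; ∂g/∂t = -18t(t + 3) = 0 at t ∈ {-3, 0}.
The Hessian is diagonal: diag(g_ss, g_tt). Second derivatives: g_ss(-4)=72, g_ss(-3)=-60, g_ss(2)=360; g_tt(-3)=54, g_tt(0)=-54.
Local minima occur where both diagonal entries positive: (-4, -3), (2, -3). Count: 2.

2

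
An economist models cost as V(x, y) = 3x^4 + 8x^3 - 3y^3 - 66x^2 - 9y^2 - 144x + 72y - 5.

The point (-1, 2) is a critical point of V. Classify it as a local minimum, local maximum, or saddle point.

local maximum

The mixed partial ∂²V/∂x∂y is 0, so the Hessian at any point is diag(V_xx, V_yy) = diag(12(3x^2 + 4x - 11), -18(y + 1)).
At (-1, 2): H = diag(-144, -54).
Both eigenvalues are negative, so H is negative definite: a local maximum.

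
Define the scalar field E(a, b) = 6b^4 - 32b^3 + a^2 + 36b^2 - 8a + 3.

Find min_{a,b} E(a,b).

E(a,b) separates as P(a) + Q(b) + 3, so its minimum is min P + min Q + 3.
P'(a) = 2a - 8 vanishes at a ∈ {4}; Q'(b) = 24b(b - 3)(b - 1) vanishes at b ∈ {0, 1, 3}.
Local minima of P (where P''>0): P(4)=-16. Local minima of Q: Q(0)=0, Q(3)=-54.
So the global minimum of E is P(4) + Q(3) + 3 = -16 − 54 + 3 = -67, attained at (4, 3).

-67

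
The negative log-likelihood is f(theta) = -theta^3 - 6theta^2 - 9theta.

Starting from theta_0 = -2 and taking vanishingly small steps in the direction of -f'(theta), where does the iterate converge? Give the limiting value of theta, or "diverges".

-3

f'(theta) = -3(theta + 1)(theta + 3), so f'(-2) = 3.
Gradient descent moves in the -f' direction, i.e. theta is decreasing.
The nearest critical point in that direction is theta = -3, where f'' = 6 > 0 (a local minimum). The iterate converges there.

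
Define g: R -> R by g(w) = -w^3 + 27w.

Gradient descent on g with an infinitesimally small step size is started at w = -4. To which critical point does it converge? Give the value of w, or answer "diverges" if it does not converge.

g'(w) = -3(w - 3)(w + 3), so g'(-4) = -21.
Gradient descent moves in the -g' direction, i.e. w is increasing.
The nearest critical point in that direction is w = -3, where g'' = 18 > 0 (a local minimum). The iterate converges there.

-3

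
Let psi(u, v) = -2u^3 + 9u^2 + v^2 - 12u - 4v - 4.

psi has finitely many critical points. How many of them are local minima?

1

psi separates as a function of u plus a function of v, so ∇psi=0 decouples.
∂psi/∂u = -6(u - 2)(u - 1) = 0 at u ∈ {1, 2}; ∂psi/∂v = 2(v - 2) = 0 at v ∈ {2}.
The Hessian is diagonal: diag(psi_uu, psi_vv). Second derivatives: psi_uu(1)=6, psi_uu(2)=-6; psi_vv(2)=2.
Local minima occur where both diagonal entries positive: (1, 2). Count: 1.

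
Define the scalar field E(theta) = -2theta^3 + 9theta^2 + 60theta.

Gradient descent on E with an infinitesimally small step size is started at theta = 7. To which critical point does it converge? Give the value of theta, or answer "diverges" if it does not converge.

diverges

E'(theta) = -6(theta - 5)(theta + 2), so E'(7) = -108.
Gradient descent moves in the -E' direction, i.e. theta is increasing.
There is no critical point above theta=7, and E' keeps the same sign, so the iterate runs off to +∞.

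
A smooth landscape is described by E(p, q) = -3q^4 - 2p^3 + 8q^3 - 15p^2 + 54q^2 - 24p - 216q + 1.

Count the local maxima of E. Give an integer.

E separates as a function of p plus a function of q, so ∇E=0 decouples.
∂E/∂p = -6(p + 1)(p + 4) = 0 at p ∈ {-4, -1}; ∂E/∂q = -12(q - 3)(q - 2)(q + 3) = 0 at q ∈ {-3, 2, 3}.
The Hessian is diagonal: diag(E_pp, E_qq). Second derivatives: E_pp(-4)=18, E_pp(-1)=-18; E_qq(-3)=-360, E_qq(2)=60, E_qq(3)=-72.
Local maxima occur where both diagonal entries negative: (-1, -3), (-1, 3). Count: 2.

2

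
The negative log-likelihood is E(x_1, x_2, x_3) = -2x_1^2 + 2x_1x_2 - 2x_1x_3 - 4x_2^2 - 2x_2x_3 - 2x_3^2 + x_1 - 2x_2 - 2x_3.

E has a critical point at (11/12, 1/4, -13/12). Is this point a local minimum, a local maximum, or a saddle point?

The Hessian is constant: H = [[-4, 2, -2], [2, -8, -2], [-2, -2, -4]].
Leading principal minors: Δ₁ = -4, Δ₂ = 28, Δ₃ = -48.
The minors alternate sign starting negative (−, +, −), so H is negative definite: a local maximum.

local maximum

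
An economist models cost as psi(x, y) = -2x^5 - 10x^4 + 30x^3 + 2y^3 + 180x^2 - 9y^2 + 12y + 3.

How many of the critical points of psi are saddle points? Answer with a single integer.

4

psi separates as a function of x plus a function of y, so ∇psi=0 decouples.
∂psi/∂x = -10x(x - 3)(x + 3)(x + 4) = 0 at x ∈ {-4, -3, 0, 3}; ∂psi/∂y = 6(y - 2)(y - 1) = 0 at y ∈ {1, 2}.
The Hessian is diagonal: diag(psi_xx, psi_yy). Second derivatives: psi_xx(-4)=280, psi_xx(-3)=-180, psi_xx(0)=360, psi_xx(3)=-1260; psi_yy(1)=-6, psi_yy(2)=6.
Saddle points occur where the two diagonal entries have opposite signs: (-4, 1), (-3, 2), (0, 1), (3, 2). Count: 4.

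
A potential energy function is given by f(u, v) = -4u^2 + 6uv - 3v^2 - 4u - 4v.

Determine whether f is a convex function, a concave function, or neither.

f is quadratic, so its Hessian is the constant matrix H = [[-8, 6], [6, -6]].
det(H) = 12, tr(H) = -14.
det(H) > 0 and tr(H) < 0, so H is negative definite everywhere: concave.

concave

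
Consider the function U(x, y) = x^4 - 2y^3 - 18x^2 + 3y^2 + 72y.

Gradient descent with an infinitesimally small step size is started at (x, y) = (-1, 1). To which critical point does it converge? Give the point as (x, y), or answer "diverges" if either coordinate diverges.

(-3, -3)

U is separable, so gradient descent decouples: x follows -∂U/∂x, y follows -∂U/∂y.
∂U/∂x = 4x(x - 3)(x + 3); at x=-1 this is 32, so x decreases.
∂U/∂y = -6(y - 4)(y + 3); at y=1 this is 72, so y decreases.
x converges to its nearest critical value -3 (a local min of the x-part); y converges to -3. The iterate converges to (-3, -3).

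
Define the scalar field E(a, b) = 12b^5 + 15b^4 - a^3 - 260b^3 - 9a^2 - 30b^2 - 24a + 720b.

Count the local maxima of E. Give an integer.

2

E separates as a function of a plus a function of b, so ∇E=0 decouples.
∂E/∂a = -3(a + 2)(a + 4) = 0 at a ∈ {-4, -2}; ∂E/∂b = 60(b - 3)(b - 1)(b + 1)(b + 4) = 0 at b ∈ {-4, -1, 1, 3}.
The Hessian is diagonal: diag(E_aa, E_bb). Second derivatives: E_aa(-4)=6, E_aa(-2)=-6; E_bb(-4)=-6300, E_bb(-1)=1440, E_bb(1)=-1200, E_bb(3)=3360.
Local maxima occur where both diagonal entries negative: (-2, -4), (-2, 1). Count: 2.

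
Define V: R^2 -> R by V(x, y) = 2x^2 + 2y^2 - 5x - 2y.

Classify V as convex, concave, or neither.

V is quadratic, so its Hessian is the constant matrix H = [[4, 0], [0, 4]].
det(H) = 16, tr(H) = 8.
det(H) > 0 and tr(H) > 0, so H is positive definite everywhere: convex.

convex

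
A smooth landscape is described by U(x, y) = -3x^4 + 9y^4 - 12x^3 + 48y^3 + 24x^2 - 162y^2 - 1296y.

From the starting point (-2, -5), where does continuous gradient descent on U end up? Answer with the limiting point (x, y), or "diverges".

U is separable, so gradient descent decouples: x follows -∂U/∂x, y follows -∂U/∂y.
∂U/∂x = -12x(x - 1)(x + 4); at x=-2 this is -144, so x increases.
∂U/∂y = 36(y - 3)(y + 3)(y + 4); at y=-5 this is -576, so y increases.
x converges to its nearest critical value 0 (a local min of the x-part); y converges to -4. The iterate converges to (0, -4).

(0, -4)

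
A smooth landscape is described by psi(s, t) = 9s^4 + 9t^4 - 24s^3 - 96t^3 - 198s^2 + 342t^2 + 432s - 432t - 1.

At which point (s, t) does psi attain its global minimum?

psi(s,t) separates as P(s) + Q(t) − 1, so its minimum is min P + min Q − 1.
P'(s) = 36(s - 4)(s - 1)(s + 3) vanishes at s ∈ {-3, 1, 4}; Q'(t) = 36(t - 4)(t - 3)(t - 1) vanishes at t ∈ {1, 3, 4}.
Local minima of P (where P''>0): P(-3)=-1701, P(4)=-672. Local minima of Q: Q(1)=-177, Q(4)=-96.
So the global minimum of psi is P(-3) + Q(1) − 1 = -1701 − 177 − 1 = -1879, attained at (-3, 1).

(-3, 1)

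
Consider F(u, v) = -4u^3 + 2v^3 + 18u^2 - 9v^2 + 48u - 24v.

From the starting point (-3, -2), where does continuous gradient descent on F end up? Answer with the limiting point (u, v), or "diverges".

F is separable, so gradient descent decouples: u follows -∂F/∂u, v follows -∂F/∂v.
∂F/∂u = -12(u - 4)(u + 1); at u=-3 this is -168, so u increases.
∂F/∂v = 6(v - 4)(v + 1); at v=-2 this is 36, so v decreases.
The v-coordinate has no critical point in that direction and runs off to infinity.

diverges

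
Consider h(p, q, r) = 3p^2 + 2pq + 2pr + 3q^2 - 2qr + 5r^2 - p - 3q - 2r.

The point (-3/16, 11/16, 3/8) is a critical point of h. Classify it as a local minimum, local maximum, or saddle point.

The Hessian is constant: H = [[6, 2, 2], [2, 6, -2], [2, -2, 10]].
Leading principal minors: Δ₁ = 6, Δ₂ = 32, Δ₃ = 256.
All leading minors are positive, so H is positive definite: a local minimum.

local minimum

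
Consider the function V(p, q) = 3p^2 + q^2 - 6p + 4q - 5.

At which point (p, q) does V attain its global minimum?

(1, -2)

V(p,q) separates as A(p) + B(q) − 5, so its minimum is min A + min B − 5.
A'(p) = 6p - 6 vanishes at p ∈ {1}; B'(q) = 2q + 4 vanishes at q ∈ {-2}.
Local minima of A (where A''>0): A(1)=-3. Local minima of B: B(-2)=-4.
So the global minimum of V is A(1) + B(-2) − 5 = -3 − 4 − 5 = -12, attained at (1, -2).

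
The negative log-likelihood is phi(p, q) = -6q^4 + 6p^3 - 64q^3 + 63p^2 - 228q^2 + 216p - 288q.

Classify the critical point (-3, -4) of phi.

saddle point

The mixed partial ∂²phi/∂p∂q is 0, so the Hessian at any point is diag(phi_pp, phi_qq) = diag(18(2p + 7), -24(3q^2 + 16q + 19)).
At (-3, -4): H = diag(18, -72).
The eigenvalues have opposite signs, so H is indefinite: a saddle point.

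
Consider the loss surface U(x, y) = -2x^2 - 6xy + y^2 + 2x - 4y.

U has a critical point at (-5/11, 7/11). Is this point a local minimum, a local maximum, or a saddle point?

saddle point

The Hessian of U is constant: H = [[-4, -6], [-6, 2]].
det(H) = (-4)·2 − (-6)² = -44.
Since det(H) < 0, H is indefinite and the critical point is a saddle point.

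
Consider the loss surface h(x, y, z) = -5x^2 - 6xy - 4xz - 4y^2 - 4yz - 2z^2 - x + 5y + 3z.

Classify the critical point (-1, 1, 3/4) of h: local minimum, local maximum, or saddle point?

The Hessian is constant: H = [[-10, -6, -4], [-6, -8, -4], [-4, -4, -4]].
Leading principal minors: Δ₁ = -10, Δ₂ = 44, Δ₃ = -80.
The minors alternate sign starting negative (−, +, −), so H is negative definite: a local maximum.

local maximum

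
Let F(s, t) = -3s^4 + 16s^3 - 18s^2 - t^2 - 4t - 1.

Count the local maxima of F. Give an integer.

F separates as a function of s plus a function of t, so ∇F=0 decouples.
∂F/∂s = -12s(s - 3)(s - 1) = 0 at s ∈ {0, 1, 3}; ∂F/∂t = -2(t + 2) = 0 at t ∈ {-2}.
The Hessian is diagonal: diag(F_ss, F_tt). Second derivatives: F_ss(0)=-36, F_ss(1)=24, F_ss(3)=-72; F_tt(-2)=-2.
Local maxima occur where both diagonal entries negative: (0, -2), (3, -2). Count: 2.

2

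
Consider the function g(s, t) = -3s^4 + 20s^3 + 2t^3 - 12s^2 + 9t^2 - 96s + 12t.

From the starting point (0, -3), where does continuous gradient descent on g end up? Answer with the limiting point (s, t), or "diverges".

g is separable, so gradient descent decouples: s follows -∂g/∂s, t follows -∂g/∂t.
∂g/∂s = -12(s - 4)(s - 2)(s + 1); at s=0 this is -96, so s increases.
∂g/∂t = 6(t + 1)(t + 2); at t=-3 this is 12, so t decreases.
The t-coordinate has no critical point in that direction and runs off to infinity.

diverges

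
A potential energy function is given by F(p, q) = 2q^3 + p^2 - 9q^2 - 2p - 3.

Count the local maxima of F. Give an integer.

F separates as a function of p plus a function of q, so ∇F=0 decouples.
∂F/∂p = 2(p - 1) = 0 at p ∈ {1}; ∂F/∂q = 6q(q - 3) = 0 at q ∈ {0, 3}.
The Hessian is diagonal: diag(F_pp, F_qq). Second derivatives: F_pp(1)=2; F_qq(0)=-18, F_qq(3)=18.
Local maxima occur where both diagonal entries negative: none. Count: 0.

0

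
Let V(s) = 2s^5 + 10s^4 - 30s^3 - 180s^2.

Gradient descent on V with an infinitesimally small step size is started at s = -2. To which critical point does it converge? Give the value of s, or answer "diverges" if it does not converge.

V'(s) = 10s(s - 3)(s + 3)(s + 4), so V'(-2) = 200.
Gradient descent moves in the -V' direction, i.e. s is decreasing.
The nearest critical point in that direction is s = -3, where V'' = 180 > 0 (a local minimum). The iterate converges there.

-3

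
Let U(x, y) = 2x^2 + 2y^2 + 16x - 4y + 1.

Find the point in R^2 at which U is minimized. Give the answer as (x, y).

U(x,y) separates as P(x) + Q(y) + 1, so its minimum is min P + min Q + 1.
P'(x) = 4x + 16 vanishes at x ∈ {-4}; Q'(y) = 4y - 4 vanishes at y ∈ {1}.
Local minima of P (where P''>0): P(-4)=-32. Local minima of Q: Q(1)=-2.
So the global minimum of U is P(-4) + Q(1) + 1 = -32 − 2 + 1 = -33, attained at (-4, 1).

(-4, 1)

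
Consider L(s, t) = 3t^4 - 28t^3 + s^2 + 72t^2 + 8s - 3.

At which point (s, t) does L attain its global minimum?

(-4, 0)

L(s,t) separates as P(s) + Q(t) − 3, so its minimum is min P + min Q − 3.
P'(s) = 2s + 8 vanishes at s ∈ {-4}; Q'(t) = 12t(t - 4)(t - 3) vanishes at t ∈ {0, 3, 4}.
Local minima of P (where P''>0): P(-4)=-16. Local minima of Q: Q(0)=0, Q(4)=128.
So the global minimum of L is P(-4) + Q(0) − 3 = -16 + 0 − 3 = -19, attained at (-4, 0).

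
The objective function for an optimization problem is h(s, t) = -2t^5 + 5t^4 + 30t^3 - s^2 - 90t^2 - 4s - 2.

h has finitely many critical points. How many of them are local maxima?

2

h separates as a function of s plus a function of t, so ∇h=0 decouples.
∂h/∂s = -2(s + 2) = 0 at s ∈ {-2}; ∂h/∂t = -10t(t - 3)(t - 2)(t + 3) = 0 at t ∈ {-3, 0, 2, 3}.
The Hessian is diagonal: diag(h_ss, h_tt). Second derivatives: h_ss(-2)=-2; h_tt(-3)=900, h_tt(0)=-180, h_tt(2)=100, h_tt(3)=-180.
Local maxima occur where both diagonal entries negative: (-2, 0), (-2, 3). Count: 2.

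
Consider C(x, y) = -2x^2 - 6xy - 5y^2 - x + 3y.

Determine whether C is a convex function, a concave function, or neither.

concave

C is quadratic, so its Hessian is the constant matrix H = [[-4, -6], [-6, -10]].
det(H) = 4, tr(H) = -14.
det(H) > 0 and tr(H) < 0, so H is negative definite everywhere: concave.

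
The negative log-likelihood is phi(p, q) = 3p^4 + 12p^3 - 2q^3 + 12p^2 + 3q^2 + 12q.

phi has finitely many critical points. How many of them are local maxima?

1

phi separates as a function of p plus a function of q, so ∇phi=0 decouples.
∂phi/∂p = 12p(p + 1)(p + 2) = 0 at p ∈ {-2, -1, 0}; ∂phi/∂q = -6(q - 2)(q + 1) = 0 at q ∈ {-1, 2}.
The Hessian is diagonal: diag(phi_pp, phi_qq). Second derivatives: phi_pp(-2)=24, phi_pp(-1)=-12, phi_pp(0)=24; phi_qq(-1)=18, phi_qq(2)=-18.
Local maxima occur where both diagonal entries negative: (-1, 2). Count: 1.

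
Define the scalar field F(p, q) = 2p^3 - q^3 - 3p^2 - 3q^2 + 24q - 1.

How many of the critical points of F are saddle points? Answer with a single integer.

F separates as a function of p plus a function of q, so ∇F=0 decouples.
∂F/∂p = 6p(p - 1) = 0 at p ∈ {0, 1}; ∂F/∂q = -3(q - 2)(q + 4) = 0 at q ∈ {-4, 2}.
The Hessian is diagonal: diag(F_pp, F_qq). Second derivatives: F_pp(0)=-6, F_pp(1)=6; F_qq(-4)=18, F_qq(2)=-18.
Saddle points occur where the two diagonal entries have opposite signs: (0, -4), (1, 2). Count: 2.

2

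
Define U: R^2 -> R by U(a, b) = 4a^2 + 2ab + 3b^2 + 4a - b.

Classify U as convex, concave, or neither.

U is quadratic, so its Hessian is the constant matrix H = [[8, 2], [2, 6]].
det(H) = 44, tr(H) = 14.
det(H) > 0 and tr(H) > 0, so H is positive definite everywhere: convex.

convex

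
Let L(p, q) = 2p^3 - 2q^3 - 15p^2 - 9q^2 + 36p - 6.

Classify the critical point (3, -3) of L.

The mixed partial ∂²L/∂p∂q is 0, so the Hessian at any point is diag(L_pp, L_qq) = diag(6(2p - 5), -6(2q + 3)).
At (3, -3): H = diag(6, 18).
Both eigenvalues are positive, so H is positive definite: a local minimum.

local minimum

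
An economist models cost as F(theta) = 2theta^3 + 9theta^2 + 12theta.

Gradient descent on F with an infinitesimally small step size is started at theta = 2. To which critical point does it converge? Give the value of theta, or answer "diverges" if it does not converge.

-1

F'(theta) = 6(theta + 1)(theta + 2), so F'(2) = 72.
Gradient descent moves in the -F' direction, i.e. theta is decreasing.
The nearest critical point in that direction is theta = -1, where F'' = 6 > 0 (a local minimum). The iterate converges there.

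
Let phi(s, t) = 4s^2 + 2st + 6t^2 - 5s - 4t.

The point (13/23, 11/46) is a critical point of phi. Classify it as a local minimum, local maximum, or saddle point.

local minimum

The Hessian of phi is constant: H = [[8, 2], [2, 12]].
det(H) = 8·12 − 2² = 92.
det(H) > 0 and tr(H) = 20 > 0, so H is positive definite and the point is a local minimum.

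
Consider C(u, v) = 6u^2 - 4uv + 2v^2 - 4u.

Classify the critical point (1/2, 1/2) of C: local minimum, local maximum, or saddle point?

local minimum

The Hessian of C is constant: H = [[12, -4], [-4, 4]].
det(H) = 12·4 − (-4)² = 32.
det(H) > 0 and tr(H) = 16 > 0, so H is positive definite and the point is a local minimum.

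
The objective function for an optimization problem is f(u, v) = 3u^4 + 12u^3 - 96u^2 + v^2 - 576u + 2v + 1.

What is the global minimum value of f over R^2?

-2304

f(u,v) separates as P(u) + Q(v) + 1, so its minimum is min P + min Q + 1.
P'(u) = 12(u - 4)(u + 3)(u + 4) vanishes at u ∈ {-4, -3, 4}; Q'(v) = 2v + 2 vanishes at v ∈ {-1}.
Local minima of P (where P''>0): P(-4)=768, P(4)=-2304. Local minima of Q: Q(-1)=-1.
So the global minimum of f is P(4) + Q(-1) + 1 = -2304 − 1 + 1 = -2304, attained at (4, -1).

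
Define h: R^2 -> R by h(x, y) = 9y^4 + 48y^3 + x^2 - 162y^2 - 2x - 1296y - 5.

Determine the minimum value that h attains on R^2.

h(x,y) separates as P(x) + Q(y) − 5, so its minimum is min P + min Q − 5.
P'(x) = 2x - 2 vanishes at x ∈ {1}; Q'(y) = 36(y - 3)(y + 3)(y + 4) vanishes at y ∈ {-4, -3, 3}.
Local minima of P (where P''>0): P(1)=-1. Local minima of Q: Q(-4)=1824, Q(3)=-3321.
So the global minimum of h is P(1) + Q(3) − 5 = -1 − 3321 − 5 = -3327, attained at (1, 3).

-3327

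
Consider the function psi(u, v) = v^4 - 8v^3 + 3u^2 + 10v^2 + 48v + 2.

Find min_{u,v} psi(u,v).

psi(u,v) separates as P(u) + Q(v) + 2, so its minimum is min P + min Q + 2.
P'(u) = 6u vanishes at u ∈ {0}; Q'(v) = 4(v - 4)(v - 3)(v + 1) vanishes at v ∈ {-1, 3, 4}.
Local minima of P (where P''>0): P(0)=0. Local minima of Q: Q(-1)=-29, Q(4)=96.
So the global minimum of psi is P(0) + Q(-1) + 2 = 0 − 29 + 2 = -27, attained at (0, -1).

-27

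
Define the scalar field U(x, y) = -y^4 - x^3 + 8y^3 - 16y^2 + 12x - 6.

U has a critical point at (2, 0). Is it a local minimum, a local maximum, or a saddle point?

The mixed partial ∂²U/∂x∂y is 0, so the Hessian at any point is diag(U_xx, U_yy) = diag(-6x, 4(-3y^2 + 12y - 8)).
At (2, 0): H = diag(-12, -32).
Both eigenvalues are negative, so H is negative definite: a local maximum.

local maximum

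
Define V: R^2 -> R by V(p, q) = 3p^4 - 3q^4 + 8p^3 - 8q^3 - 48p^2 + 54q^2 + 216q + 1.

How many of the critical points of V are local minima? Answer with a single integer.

2

V separates as a function of p plus a function of q, so ∇V=0 decouples.
∂V/∂p = 12p(p - 2)(p + 4) = 0 at p ∈ {-4, 0, 2}; ∂V/∂q = -12(q - 3)(q + 2)(q + 3) = 0 at q ∈ {-3, -2, 3}.
The Hessian is diagonal: diag(V_pp, V_qq). Second derivatives: V_pp(-4)=288, V_pp(0)=-96, V_pp(2)=144; V_qq(-3)=-72, V_qq(-2)=60, V_qq(3)=-360.
Local minima occur where both diagonal entries positive: (-4, -2), (2, -2). Count: 2.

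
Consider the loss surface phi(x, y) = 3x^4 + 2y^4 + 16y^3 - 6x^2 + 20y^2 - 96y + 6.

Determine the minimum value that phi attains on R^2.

-55

phi(x,y) separates as P(x) + Q(y) + 6, so its minimum is min P + min Q + 6.
P'(x) = 12x(x - 1)(x + 1) vanishes at x ∈ {-1, 0, 1}; Q'(y) = 8(y - 1)(y + 3)(y + 4) vanishes at y ∈ {-4, -3, 1}.
Local minima of P (where P''>0): P(-1)=-3, P(1)=-3. Local minima of Q: Q(-4)=192, Q(1)=-58.
So the global minimum of phi is P(-1) + Q(1) + 6 = -3 − 58 + 6 = -55, attained at (-1, 1).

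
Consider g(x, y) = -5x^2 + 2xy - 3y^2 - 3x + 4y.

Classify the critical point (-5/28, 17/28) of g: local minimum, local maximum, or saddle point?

The Hessian of g is constant: H = [[-10, 2], [2, -6]].
det(H) = (-10)·(-6) − 2² = 56.
det(H) > 0 and tr(H) = -16 < 0, so H is negative definite and the point is a local maximum.

local maximum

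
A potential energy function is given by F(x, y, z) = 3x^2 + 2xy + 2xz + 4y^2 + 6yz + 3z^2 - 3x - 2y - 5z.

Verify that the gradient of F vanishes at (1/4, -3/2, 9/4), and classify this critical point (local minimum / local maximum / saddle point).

∇F = (6x + 2y + 2z - 3, 2x + 8y + 6z - 2, 2x + 6y + 6z - 5); substituting (1/4, -3/2, 9/4) gives ∇F = (0, 0, 0), so (1/4, -3/2, 9/4) is indeed a critical point.
The Hessian is constant: H = [[6, 2, 2], [2, 8, 6], [2, 6, 6]].
Leading principal minors: Δ₁ = 6, Δ₂ = 44, Δ₃ = 64.
All leading minors are positive, so H is positive definite: a local minimum.

local minimum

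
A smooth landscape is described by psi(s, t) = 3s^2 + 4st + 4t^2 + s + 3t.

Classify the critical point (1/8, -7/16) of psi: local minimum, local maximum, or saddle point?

The Hessian of psi is constant: H = [[6, 4], [4, 8]].
det(H) = 6·8 − 4² = 32.
det(H) > 0 and tr(H) = 14 > 0, so H is positive definite and the point is a local minimum.

local minimum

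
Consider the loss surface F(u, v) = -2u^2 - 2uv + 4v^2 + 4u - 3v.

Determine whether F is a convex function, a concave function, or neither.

F is quadratic, so its Hessian is the constant matrix H = [[-4, -2], [-2, 8]].
det(H) = -36, tr(H) = 4.
det(H) < 0, so H is indefinite: neither convex nor concave.

neither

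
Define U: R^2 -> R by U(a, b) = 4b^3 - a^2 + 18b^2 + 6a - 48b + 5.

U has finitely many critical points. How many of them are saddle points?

U separates as a function of a plus a function of b, so ∇U=0 decouples.
∂U/∂a = -2(a - 3) = 0 at a ∈ {3}; ∂U/∂b = 12(b - 1)(b + 4) = 0 at b ∈ {-4, 1}.
The Hessian is diagonal: diag(U_aa, U_bb). Second derivatives: U_aa(3)=-2; U_bb(-4)=-60, U_bb(1)=60.
Saddle points occur where the two diagonal entries have opposite signs: (3, 1). Count: 1.

1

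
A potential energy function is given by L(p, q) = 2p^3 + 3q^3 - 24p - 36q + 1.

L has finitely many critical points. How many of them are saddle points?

L separates as a function of p plus a function of q, so ∇L=0 decouples.
∂L/∂p = 6(p - 2)(p + 2) = 0 at p ∈ {-2, 2}; ∂L/∂q = 9(q - 2)(q + 2) = 0 at q ∈ {-2, 2}.
The Hessian is diagonal: diag(L_pp, L_qq). Second derivatives: L_pp(-2)=-24, L_pp(2)=24; L_qq(-2)=-36, L_qq(2)=36.
Saddle points occur where the two diagonal entries have opposite signs: (-2, 2), (2, -2). Count: 2.

2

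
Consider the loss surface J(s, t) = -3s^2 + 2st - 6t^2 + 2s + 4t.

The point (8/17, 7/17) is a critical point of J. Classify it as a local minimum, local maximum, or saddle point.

The Hessian of J is constant: H = [[-6, 2], [2, -12]].
det(H) = (-6)·(-12) − 2² = 68.
det(H) > 0 and tr(H) = -18 < 0, so H is negative definite and the point is a local maximum.

local maximum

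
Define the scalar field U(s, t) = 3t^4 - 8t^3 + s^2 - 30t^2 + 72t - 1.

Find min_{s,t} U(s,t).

-153

U(s,t) separates as P(s) + Q(t) − 1, so its minimum is min P + min Q − 1.
P'(s) = 2s vanishes at s ∈ {0}; Q'(t) = 12(t - 3)(t - 1)(t + 2) vanishes at t ∈ {-2, 1, 3}.
Local minima of P (where P''>0): P(0)=0. Local minima of Q: Q(-2)=-152, Q(3)=-27.
So the global minimum of U is P(0) + Q(-2) − 1 = 0 − 152 − 1 = -153, attained at (0, -2).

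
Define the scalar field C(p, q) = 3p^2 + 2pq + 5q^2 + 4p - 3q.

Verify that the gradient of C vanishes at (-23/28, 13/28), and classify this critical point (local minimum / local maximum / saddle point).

∇C = (6p + 2q + 4, 2p + 10q - 3); substituting (-23/28, 13/28) gives ∇C = (0, 0), so (-23/28, 13/28) is indeed a critical point.
The Hessian of C is constant: H = [[6, 2], [2, 10]].
det(H) = 6·10 − 2² = 56.
det(H) > 0 and tr(H) = 16 > 0, so H is positive definite and the point is a local minimum.

local minimum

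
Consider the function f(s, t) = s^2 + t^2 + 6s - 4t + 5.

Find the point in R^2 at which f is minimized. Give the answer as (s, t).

(-3, 2)

f(s,t) separates as P(s) + Q(t) + 5, so its minimum is min P + min Q + 5.
P'(s) = 2s + 6 vanishes at s ∈ {-3}; Q'(t) = 2(t - 2) vanishes at t ∈ {2}.
Local minima of P (where P''>0): P(-3)=-9. Local minima of Q: Q(2)=-4.
So the global minimum of f is P(-3) + Q(2) + 5 = -9 − 4 + 5 = -8, attained at (-3, 2).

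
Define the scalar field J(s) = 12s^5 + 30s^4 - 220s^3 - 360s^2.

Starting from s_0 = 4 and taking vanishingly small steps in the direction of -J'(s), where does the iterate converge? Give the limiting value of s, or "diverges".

3

J'(s) = 60s(s - 3)(s + 1)(s + 4), so J'(4) = 9600.
Gradient descent moves in the -J' direction, i.e. s is decreasing.
The nearest critical point in that direction is s = 3, where J'' = 5040 > 0 (a local minimum). The iterate converges there.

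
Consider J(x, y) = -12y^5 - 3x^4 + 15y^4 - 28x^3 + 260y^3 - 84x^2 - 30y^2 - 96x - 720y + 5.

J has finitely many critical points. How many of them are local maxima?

J separates as a function of x plus a function of y, so ∇J=0 decouples.
∂J/∂x = -12(x + 1)(x + 2)(x + 4) = 0 at x ∈ {-4, -2, -1}; ∂J/∂y = -60(y - 4)(y - 1)(y + 1)(y + 3) = 0 at y ∈ {-3, -1, 1, 4}.
The Hessian is diagonal: diag(J_xx, J_yy). Second derivatives: J_xx(-4)=-72, J_xx(-2)=24, J_xx(-1)=-36; J_yy(-3)=3360, J_yy(-1)=-1200, J_yy(1)=1440, J_yy(4)=-6300.
Local maxima occur where both diagonal entries negative: (-4, -1), (-4, 4), (-1, -1), (-1, 4). Count: 4.

4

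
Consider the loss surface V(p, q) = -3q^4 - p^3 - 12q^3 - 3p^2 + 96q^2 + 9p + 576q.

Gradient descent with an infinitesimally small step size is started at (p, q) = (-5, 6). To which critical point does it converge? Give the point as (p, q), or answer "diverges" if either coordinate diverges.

V is separable, so gradient descent decouples: p follows -∂V/∂p, q follows -∂V/∂q.
∂V/∂p = -3(p - 1)(p + 3); at p=-5 this is -36, so p increases.
∂V/∂q = -12(q - 4)(q + 3)(q + 4); at q=6 this is -2160, so q increases.
The q-coordinate has no critical point in that direction and runs off to infinity.

diverges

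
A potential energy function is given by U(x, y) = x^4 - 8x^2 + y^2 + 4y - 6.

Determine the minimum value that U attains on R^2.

-26

U(x,y) separates as P(x) + Q(y) − 6, so its minimum is min P + min Q − 6.
P'(x) = 4x(x - 2)(x + 2) vanishes at x ∈ {-2, 0, 2}; Q'(y) = 2y + 4 vanishes at y ∈ {-2}.
Local minima of P (where P''>0): P(-2)=-16, P(2)=-16. Local minima of Q: Q(-2)=-4.
So the global minimum of U is P(-2) + Q(-2) − 6 = -16 − 4 − 6 = -26, attained at (-2, -2).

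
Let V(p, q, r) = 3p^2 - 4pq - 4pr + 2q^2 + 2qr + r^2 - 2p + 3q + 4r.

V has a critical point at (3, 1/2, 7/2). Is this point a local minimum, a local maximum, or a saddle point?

saddle point

The Hessian is constant: H = [[6, -4, -4], [-4, 4, 2], [-4, 2, 2]].
Leading principal minors: Δ₁ = 6, Δ₂ = 8, Δ₃ = -8.
The minors fit neither the all-positive nor the alternating-sign pattern, so H is indefinite: a saddle point.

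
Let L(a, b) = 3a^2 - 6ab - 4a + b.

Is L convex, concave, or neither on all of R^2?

L is quadratic, so its Hessian is the constant matrix H = [[6, -6], [-6, 0]].
det(H) = -36, tr(H) = 6.
det(H) < 0, so H is indefinite: neither convex nor concave.

neither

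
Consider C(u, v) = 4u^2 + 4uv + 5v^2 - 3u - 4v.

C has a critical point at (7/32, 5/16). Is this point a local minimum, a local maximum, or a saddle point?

The Hessian of C is constant: H = [[8, 4], [4, 10]].
det(H) = 8·10 − 4² = 64.
det(H) > 0 and tr(H) = 18 > 0, so H is positive definite and the point is a local minimum.

local minimum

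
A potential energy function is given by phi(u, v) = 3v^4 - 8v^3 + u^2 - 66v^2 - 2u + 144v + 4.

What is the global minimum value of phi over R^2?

phi(u,v) separates as P(u) + Q(v) + 4, so its minimum is min P + min Q + 4.
P'(u) = 2u - 2 vanishes at u ∈ {1}; Q'(v) = 12(v - 4)(v - 1)(v + 3) vanishes at v ∈ {-3, 1, 4}.
Local minima of P (where P''>0): P(1)=-1. Local minima of Q: Q(-3)=-567, Q(4)=-224.
So the global minimum of phi is P(1) + Q(-3) + 4 = -1 − 567 + 4 = -564, attained at (1, -3).

-564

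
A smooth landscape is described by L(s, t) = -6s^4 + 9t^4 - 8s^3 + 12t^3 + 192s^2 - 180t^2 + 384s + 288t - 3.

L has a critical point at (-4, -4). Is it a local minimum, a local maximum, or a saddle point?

saddle point

The mixed partial ∂²L/∂s∂t is 0, so the Hessian at any point is diag(L_ss, L_tt) = diag(24(-3s^2 - 2s + 16), 36(3t^2 + 2t - 10)).
At (-4, -4): H = diag(-576, 1080).
The eigenvalues have opposite signs, so H is indefinite: a saddle point.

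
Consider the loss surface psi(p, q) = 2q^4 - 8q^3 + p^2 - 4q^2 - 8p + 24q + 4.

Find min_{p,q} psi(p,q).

psi(p,q) separates as A(p) + B(q) + 4, so its minimum is min A + min B + 4.
A'(p) = 2p - 8 vanishes at p ∈ {4}; B'(q) = 8(q - 3)(q - 1)(q + 1) vanishes at q ∈ {-1, 1, 3}.
Local minima of A (where A''>0): A(4)=-16. Local minima of B: B(-1)=-18, B(3)=-18.
So the global minimum of psi is A(4) + B(-1) + 4 = -16 − 18 + 4 = -30, attained at (4, -1).

-30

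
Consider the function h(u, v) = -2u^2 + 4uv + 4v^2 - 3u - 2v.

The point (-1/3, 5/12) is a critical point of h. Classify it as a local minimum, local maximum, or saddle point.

saddle point

The Hessian of h is constant: H = [[-4, 4], [4, 8]].
det(H) = (-4)·8 − 4² = -48.
Since det(H) < 0, H is indefinite and the critical point is a saddle point.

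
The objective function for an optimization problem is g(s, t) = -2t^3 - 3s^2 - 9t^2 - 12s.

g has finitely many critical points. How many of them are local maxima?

g separates as a function of s plus a function of t, so ∇g=0 decouples.
∂g/∂s = -6(s + 2) = 0 at s ∈ {-2}; ∂g/∂t = -6t(t + 3) = 0 at t ∈ {-3, 0}.
The Hessian is diagonal: diag(g_ss, g_tt). Second derivatives: g_ss(-2)=-6; g_tt(-3)=18, g_tt(0)=-18.
Local maxima occur where both diagonal entries negative: (-2, 0). Count: 1.

1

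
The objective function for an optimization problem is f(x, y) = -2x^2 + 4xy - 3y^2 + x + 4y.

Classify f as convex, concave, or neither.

f is quadratic, so its Hessian is the constant matrix H = [[-4, 4], [4, -6]].
det(H) = 8, tr(H) = -10.
det(H) > 0 and tr(H) < 0, so H is negative definite everywhere: concave.

concave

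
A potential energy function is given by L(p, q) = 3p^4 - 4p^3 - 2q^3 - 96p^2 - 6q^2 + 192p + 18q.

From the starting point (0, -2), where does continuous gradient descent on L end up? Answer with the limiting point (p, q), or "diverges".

L is separable, so gradient descent decouples: p follows -∂L/∂p, q follows -∂L/∂q.
∂L/∂p = 12(p - 4)(p - 1)(p + 4); at p=0 this is 192, so p decreases.
∂L/∂q = -6(q - 1)(q + 3); at q=-2 this is 18, so q decreases.
p converges to its nearest critical value -4 (a local min of the p-part); q converges to -3. The iterate converges to (-4, -3).

(-4, -3)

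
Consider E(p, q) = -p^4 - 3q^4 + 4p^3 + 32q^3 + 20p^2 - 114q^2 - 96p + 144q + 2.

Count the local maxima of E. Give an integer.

E separates as a function of p plus a function of q, so ∇E=0 decouples.
∂E/∂p = -4(p - 4)(p - 2)(p + 3) = 0 at p ∈ {-3, 2, 4}; ∂E/∂q = -12(q - 4)(q - 3)(q - 1) = 0 at q ∈ {1, 3, 4}.
The Hessian is diagonal: diag(E_pp, E_qq). Second derivatives: E_pp(-3)=-140, E_pp(2)=40, E_pp(4)=-56; E_qq(1)=-72, E_qq(3)=24, E_qq(4)=-36.
Local maxima occur where both diagonal entries negative: (-3, 1), (-3, 4), (4, 1), (4, 4). Count: 4.

4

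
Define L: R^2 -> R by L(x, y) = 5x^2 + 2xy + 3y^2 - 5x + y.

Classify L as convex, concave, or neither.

L is quadratic, so its Hessian is the constant matrix H = [[10, 2], [2, 6]].
det(H) = 56, tr(H) = 16.
det(H) > 0 and tr(H) > 0, so H is positive definite everywhere: convex.

convex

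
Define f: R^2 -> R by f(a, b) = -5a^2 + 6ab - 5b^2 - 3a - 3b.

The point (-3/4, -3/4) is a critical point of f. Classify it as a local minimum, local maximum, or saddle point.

The Hessian of f is constant: H = [[-10, 6], [6, -10]].
det(H) = (-10)·(-10) − 6² = 64.
det(H) > 0 and tr(H) = -20 < 0, so H is negative definite and the point is a local maximum.

local maximum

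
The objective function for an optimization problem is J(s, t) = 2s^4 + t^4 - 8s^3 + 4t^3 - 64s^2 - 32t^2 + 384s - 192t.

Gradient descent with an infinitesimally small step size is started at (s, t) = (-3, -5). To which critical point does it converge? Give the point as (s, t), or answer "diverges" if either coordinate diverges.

J is separable, so gradient descent decouples: s follows -∂J/∂s, t follows -∂J/∂t.
∂J/∂s = 8(s - 4)(s - 3)(s + 4); at s=-3 this is 336, so s decreases.
∂J/∂t = 4(t - 4)(t + 3)(t + 4); at t=-5 this is -72, so t increases.
s converges to its nearest critical value -4 (a local min of the s-part); t converges to -4. The iterate converges to (-4, -4).

(-4, -4)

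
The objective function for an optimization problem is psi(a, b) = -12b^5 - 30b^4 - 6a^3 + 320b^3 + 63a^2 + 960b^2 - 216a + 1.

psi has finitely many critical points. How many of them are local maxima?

psi separates as a function of a plus a function of b, so ∇psi=0 decouples.
∂psi/∂a = -18(a - 4)(a - 3) = 0 at a ∈ {3, 4}; ∂psi/∂b = -60b(b - 4)(b + 2)(b + 4) = 0 at b ∈ {-4, -2, 0, 4}.
The Hessian is diagonal: diag(psi_aa, psi_bb). Second derivatives: psi_aa(3)=18, psi_aa(4)=-18; psi_bb(-4)=3840, psi_bb(-2)=-1440, psi_bb(0)=1920, psi_bb(4)=-11520.
Local maxima occur where both diagonal entries negative: (4, -2), (4, 4). Count: 2.

2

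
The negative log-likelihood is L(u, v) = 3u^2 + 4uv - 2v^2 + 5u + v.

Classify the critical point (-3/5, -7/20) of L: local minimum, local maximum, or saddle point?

saddle point

The Hessian of L is constant: H = [[6, 4], [4, -4]].
det(H) = 6·(-4) − 4² = -40.
Since det(H) < 0, H is indefinite and the critical point is a saddle point.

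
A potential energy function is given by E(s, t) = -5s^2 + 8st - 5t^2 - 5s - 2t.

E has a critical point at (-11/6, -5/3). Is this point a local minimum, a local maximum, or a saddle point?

The Hessian of E is constant: H = [[-10, 8], [8, -10]].
det(H) = (-10)·(-10) − 8² = 36.
det(H) > 0 and tr(H) = -20 < 0, so H is negative definite and the point is a local maximum.

local maximum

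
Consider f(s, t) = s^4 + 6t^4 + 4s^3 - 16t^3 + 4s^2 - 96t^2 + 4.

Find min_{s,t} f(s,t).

-1020

f(s,t) separates as P(s) + Q(t) + 4, so its minimum is min P + min Q + 4.
P'(s) = 4s(s + 1)(s + 2) vanishes at s ∈ {-2, -1, 0}; Q'(t) = 24t(t - 4)(t + 2) vanishes at t ∈ {-2, 0, 4}.
Local minima of P (where P''>0): P(-2)=0, P(0)=0. Local minima of Q: Q(-2)=-160, Q(4)=-1024.
So the global minimum of f is P(-2) + Q(4) + 4 = 0 − 1024 + 4 = -1020, attained at (-2, 4).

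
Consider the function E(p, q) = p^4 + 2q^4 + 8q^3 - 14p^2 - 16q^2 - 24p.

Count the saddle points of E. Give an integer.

E separates as a function of p plus a function of q, so ∇E=0 decouples.
∂E/∂p = 4(p - 3)(p + 1)(p + 2) = 0 at p ∈ {-2, -1, 3}; ∂E/∂q = 8q(q - 1)(q + 4) = 0 at q ∈ {-4, 0, 1}.
The Hessian is diagonal: diag(E_pp, E_qq). Second derivatives: E_pp(-2)=20, E_pp(-1)=-16, E_pp(3)=80; E_qq(-4)=160, E_qq(0)=-32, E_qq(1)=40.
Saddle points occur where the two diagonal entries have opposite signs: (-2, 0), (-1, -4), (-1, 1), (3, 0). Count: 4.

4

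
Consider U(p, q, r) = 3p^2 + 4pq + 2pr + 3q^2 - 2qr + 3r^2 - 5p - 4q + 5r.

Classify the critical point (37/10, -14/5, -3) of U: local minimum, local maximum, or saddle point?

local minimum

The Hessian is constant: H = [[6, 4, 2], [4, 6, -2], [2, -2, 6]].
Leading principal minors: Δ₁ = 6, Δ₂ = 20, Δ₃ = 40.
All leading minors are positive, so H is positive definite: a local minimum.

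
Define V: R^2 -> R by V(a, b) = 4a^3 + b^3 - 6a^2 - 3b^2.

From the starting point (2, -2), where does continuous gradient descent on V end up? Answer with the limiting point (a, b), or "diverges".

diverges

V is separable, so gradient descent decouples: a follows -∂V/∂a, b follows -∂V/∂b.
∂V/∂a = 12a(a - 1); at a=2 this is 24, so a decreases.
∂V/∂b = 3b(b - 2); at b=-2 this is 24, so b decreases.
The b-coordinate has no critical point in that direction and runs off to infinity.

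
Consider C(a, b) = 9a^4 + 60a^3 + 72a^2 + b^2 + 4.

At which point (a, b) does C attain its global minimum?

(-4, 0)

C(a,b) separates as P(a) + Q(b) + 4, so its minimum is min P + min Q + 4.
P'(a) = 36a(a + 1)(a + 4) vanishes at a ∈ {-4, -1, 0}; Q'(b) = 2b vanishes at b ∈ {0}.
Local minima of P (where P''>0): P(-4)=-384, P(0)=0. Local minima of Q: Q(0)=0.
So the global minimum of C is P(-4) + Q(0) + 4 = -384 + 0 + 4 = -380, attained at (-4, 0).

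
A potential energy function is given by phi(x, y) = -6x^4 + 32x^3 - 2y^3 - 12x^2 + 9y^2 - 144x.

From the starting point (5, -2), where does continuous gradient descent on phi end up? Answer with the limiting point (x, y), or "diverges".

phi is separable, so gradient descent decouples: x follows -∂phi/∂x, y follows -∂phi/∂y.
∂phi/∂x = -24(x - 3)(x - 2)(x + 1); at x=5 this is -864, so x increases.
∂phi/∂y = -6y(y - 3); at y=-2 this is -60, so y increases.
The x-coordinate has no critical point in that direction and runs off to infinity.

diverges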